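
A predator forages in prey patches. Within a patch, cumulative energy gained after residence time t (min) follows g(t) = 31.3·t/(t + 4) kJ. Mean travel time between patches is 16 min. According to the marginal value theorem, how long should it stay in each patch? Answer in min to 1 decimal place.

Optimal t* satisfies g'(t*) = g(t*)/(T + t*).
g'(t) = 31.3·4/(t + 4)². Setting 31.3·4/(t+4)² = 31.3t/[(t+4)(16+t)] gives 4(16+t) = t(t+4), so t² = 4×16 = 64.
t* = √64 = 8 min.

8.0 min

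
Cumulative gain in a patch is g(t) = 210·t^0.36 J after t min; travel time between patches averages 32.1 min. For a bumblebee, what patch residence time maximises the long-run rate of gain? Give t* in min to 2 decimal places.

18.06 min

Maximise g(t)/(T+t): set derivative to zero → g'(t)(T+t) = g(t).
g'(t) = 0.36·210·t^-0.64. Setting 0.36·210·t^-0.64 = 210·t^0.36/(32.1+t) gives 0.36(32.1+t) = t, so 0.64·t = 0.36×32.1.
t* = 0.36×32.1/0.64 = 18.06 min.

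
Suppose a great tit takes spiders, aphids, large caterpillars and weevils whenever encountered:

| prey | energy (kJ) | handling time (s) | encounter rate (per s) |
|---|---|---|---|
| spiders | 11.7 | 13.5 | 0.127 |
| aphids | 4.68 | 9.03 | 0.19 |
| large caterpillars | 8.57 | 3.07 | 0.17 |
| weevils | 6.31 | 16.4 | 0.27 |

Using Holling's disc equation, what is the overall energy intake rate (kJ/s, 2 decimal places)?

R = (0.127×11.7 + 0.19×4.68 + 0.17×8.57 + 0.27×6.31) / (1 + 0.127×13.5 + 0.19×9.03 + 0.17×3.07 + 0.27×16.4) = 5.536/9.38 = 0.5902 kJ/s.

0.59 kJ/s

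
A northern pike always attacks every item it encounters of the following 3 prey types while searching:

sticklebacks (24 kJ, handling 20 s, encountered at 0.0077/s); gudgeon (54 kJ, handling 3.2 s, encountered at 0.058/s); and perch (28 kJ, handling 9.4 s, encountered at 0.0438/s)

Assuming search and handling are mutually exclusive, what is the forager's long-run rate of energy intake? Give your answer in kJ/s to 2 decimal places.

2.59 kJ/s

Energy encountered per unit search time: 0.0077×24 + 0.058×54 + 0.0438×28 = 4.543 kJ/s.
Handling time per unit search time: 0.0077×20 + 0.058×3.2 + 0.0438×9.4 = 0.7513.
Rate = 4.543/(1 + 0.7513) = 2.594 kJ/s.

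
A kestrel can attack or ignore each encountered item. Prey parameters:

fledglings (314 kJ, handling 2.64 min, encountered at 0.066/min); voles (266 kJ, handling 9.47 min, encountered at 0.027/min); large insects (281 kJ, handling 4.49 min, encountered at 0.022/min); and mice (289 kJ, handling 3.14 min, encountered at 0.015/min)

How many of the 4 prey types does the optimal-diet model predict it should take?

4

E/h in descending order: fledglings 119, mice 92, large insects 62.6, voles 28.1 kJ/min. The optimal diet is the largest prefix of this list for which every included type satisfies E_i/h_i > R on the types above it.
Rate on top 1: 17.65. mice: 92 > 17.65 → include.
Rate on top 2: 20.52. large insects: 62.6 > 20.52 → include.
Rate on top 3: 23.67. voles: 28.1 > 23.67 → include.
Optimal diet: fledglings, mice, large insects, voles — 4 of 4 types.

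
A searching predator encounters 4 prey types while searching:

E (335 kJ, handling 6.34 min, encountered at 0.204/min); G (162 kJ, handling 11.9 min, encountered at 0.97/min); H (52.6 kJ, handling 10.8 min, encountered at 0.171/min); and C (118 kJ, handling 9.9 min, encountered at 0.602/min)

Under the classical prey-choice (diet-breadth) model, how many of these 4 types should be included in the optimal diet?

Profitabilities (E/h, kJ/min): E 52.8, G 13.6, C 11.9, H 4.87. Add prey in this order while the next type's profitability exceeds the intake rate on those already taken.
Rate on top 1: 29.8. G: 13.6 < 29.8 → exclude; stop.
Optimal diet: E — 1 of 4 types.

1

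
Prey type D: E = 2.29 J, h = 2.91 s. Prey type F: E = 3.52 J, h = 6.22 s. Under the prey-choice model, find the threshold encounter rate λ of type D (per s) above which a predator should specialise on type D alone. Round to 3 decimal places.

At the threshold, the rate on type D alone equals the profitability of type F: λ·2.29/(1 + λ·2.91) = 3.52/6.22 = 0.5659.
Rearranging, λ(2.29 − 0.5659×2.91) = 0.5659, so λ = 0.5659/0.6432 = 0.8799 per s.

0.880 per s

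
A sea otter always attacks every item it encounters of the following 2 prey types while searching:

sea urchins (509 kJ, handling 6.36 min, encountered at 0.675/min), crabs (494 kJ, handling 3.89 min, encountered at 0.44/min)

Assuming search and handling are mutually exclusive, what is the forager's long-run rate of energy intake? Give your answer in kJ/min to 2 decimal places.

R = Σλ_iE_i / (1 + Σλ_ih_i)
Numerator: 0.675×509 + 0.44×494 = 560.9
Denominator: 1 + 0.675×6.36 + 0.44×3.89 = 7.005
R = 560.9/7.005 = 80.08 kJ/min

80.08 kJ/min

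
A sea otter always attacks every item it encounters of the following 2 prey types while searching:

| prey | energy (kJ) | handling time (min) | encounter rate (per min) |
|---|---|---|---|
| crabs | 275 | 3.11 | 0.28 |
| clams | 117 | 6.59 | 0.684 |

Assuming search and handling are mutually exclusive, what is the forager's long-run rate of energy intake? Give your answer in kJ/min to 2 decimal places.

24.62 kJ/min

R = Σλ_iE_i / (1 + Σλ_ih_i)
Numerator: 0.28×275 + 0.684×117 = 157
Denominator: 1 + 0.28×3.11 + 0.684×6.59 = 6.378
R = 157/6.378 = 24.62 kJ/min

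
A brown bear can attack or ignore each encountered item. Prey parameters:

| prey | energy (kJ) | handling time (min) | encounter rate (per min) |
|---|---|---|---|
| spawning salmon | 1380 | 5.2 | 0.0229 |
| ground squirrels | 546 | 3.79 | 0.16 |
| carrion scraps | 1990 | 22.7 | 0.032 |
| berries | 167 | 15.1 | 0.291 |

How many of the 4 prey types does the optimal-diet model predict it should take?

3

Rank by E/h (kJ/min): spawning salmon 265, ground squirrels 144, carrion scraps 87.7, berries 11.1. Include each in turn until the next type's E/h falls below the running intake rate.
Rate on top 1: 28.24. ground squirrels: 144 > 28.24 → include.
Rate on top 2: 68.94. carrion scraps: 87.7 > 68.94 → include.
Rate on top 3: 74.49. berries: 11.1 < 74.49 → exclude; stop.
Optimal diet: spawning salmon, ground squirrels, carrion scraps — 3 of 4 types.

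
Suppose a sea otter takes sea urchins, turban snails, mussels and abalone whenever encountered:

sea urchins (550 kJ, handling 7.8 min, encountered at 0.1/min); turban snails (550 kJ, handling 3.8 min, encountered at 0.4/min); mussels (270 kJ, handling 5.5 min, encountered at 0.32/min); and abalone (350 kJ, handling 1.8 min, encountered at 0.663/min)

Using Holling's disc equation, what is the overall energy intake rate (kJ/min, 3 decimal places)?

R = (0.1×550 + 0.4×550 + 0.32×270 + 0.663×350) / (1 + 0.1×7.8 + 0.4×3.8 + 0.32×5.5 + 0.663×1.8) = 593.5/6.253 = 94.9 kJ/min.

94.900 kJ/min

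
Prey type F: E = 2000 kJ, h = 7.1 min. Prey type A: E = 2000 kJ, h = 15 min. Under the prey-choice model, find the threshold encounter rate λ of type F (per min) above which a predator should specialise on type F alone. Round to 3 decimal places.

0.127 per min

Drop type A once their profitability E₂/h₂ falls below the rate achievable on type F alone: E₂/h₂ = λE₁/(1 + λh₁).
Solve for λ: λE₁h₂ = E₂(1 + λh₁) → λ(E₁h₂ − E₂h₁) = E₂ → λ = E₂/(E₁h₂ − E₂h₁).
λ = 2000/(2000×15 − 2000×7.1) = 2000/1.58e+04 = 0.1266 per min.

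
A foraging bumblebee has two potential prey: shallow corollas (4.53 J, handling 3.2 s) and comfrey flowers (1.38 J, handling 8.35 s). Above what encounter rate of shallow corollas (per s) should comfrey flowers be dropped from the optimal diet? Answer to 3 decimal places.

At the threshold, the rate on shallow corollas alone equals the profitability of comfrey flowers: λ·4.53/(1 + λ·3.2) = 1.38/8.35 = 0.1653.
Rearranging, λ(4.53 − 0.1653×3.2) = 0.1653, so λ = 0.1653/4.001 = 0.04131 per s.

0.041 per s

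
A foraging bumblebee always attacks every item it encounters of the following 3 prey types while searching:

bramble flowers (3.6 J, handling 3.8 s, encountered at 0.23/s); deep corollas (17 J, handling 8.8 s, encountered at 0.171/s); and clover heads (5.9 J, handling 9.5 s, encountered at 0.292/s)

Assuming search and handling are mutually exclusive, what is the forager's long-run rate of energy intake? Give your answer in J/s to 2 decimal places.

R = Σλ_iE_i / (1 + Σλ_ih_i)
Numerator: 0.23×3.6 + 0.171×17 + 0.292×5.9 = 5.458
Denominator: 1 + 0.23×3.8 + 0.171×8.8 + 0.292×9.5 = 6.153
R = 5.458/6.153 = 0.887 J/s

0.89 J/s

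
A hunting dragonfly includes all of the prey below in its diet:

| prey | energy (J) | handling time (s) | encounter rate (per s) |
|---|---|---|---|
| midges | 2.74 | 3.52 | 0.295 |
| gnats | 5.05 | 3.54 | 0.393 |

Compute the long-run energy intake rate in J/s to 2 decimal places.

Energy encountered per unit search time: 0.295×2.74 + 0.393×5.05 = 2.793 J/s.
Handling time per unit search time: 0.295×3.52 + 0.393×3.54 = 2.43.
Rate = 2.793/(1 + 2.43) = 0.8144 J/s.

0.81 J/s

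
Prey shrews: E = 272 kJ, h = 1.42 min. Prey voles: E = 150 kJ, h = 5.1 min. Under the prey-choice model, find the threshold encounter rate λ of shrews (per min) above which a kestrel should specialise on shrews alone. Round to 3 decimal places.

0.128 per min

At the threshold, the rate on shrews alone equals the profitability of voles: λ·272/(1 + λ·1.42) = 150/5.1 = 29.41.
Rearranging, λ(272 − 29.41×1.42) = 29.41, so λ = 29.41/230.2 = 0.1277 per min.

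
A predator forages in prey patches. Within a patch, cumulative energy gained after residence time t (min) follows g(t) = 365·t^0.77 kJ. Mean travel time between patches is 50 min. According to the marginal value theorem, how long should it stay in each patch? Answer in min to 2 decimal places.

Optimal t* satisfies g'(t*) = g(t*)/(T + t*).
g'(t) = 0.77·365·t^-0.23. Setting 0.77·365·t^-0.23 = 365·t^0.77/(50+t) gives 0.77(50+t) = t, so 0.23·t = 0.77×50.
t* = 0.77×50/0.23 = 167.4 min.

167.39 min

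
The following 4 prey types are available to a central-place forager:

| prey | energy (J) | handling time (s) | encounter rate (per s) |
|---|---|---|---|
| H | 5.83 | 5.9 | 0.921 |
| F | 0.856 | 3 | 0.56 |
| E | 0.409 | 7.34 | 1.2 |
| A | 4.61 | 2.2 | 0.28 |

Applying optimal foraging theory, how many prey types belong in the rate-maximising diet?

E/h in descending order: A 2.1, H 0.988, F 0.285, E 0.0557 J/s. The optimal diet is the largest prefix of this list for which every included type satisfies E_i/h_i > R on the types above it.
Rate on top 1: 0.7988. H: 0.988 > 0.7988 → include.
Rate on top 2: 0.9447. F: 0.285 < 0.9447 → exclude; stop.
Optimal diet: A, H — 2 of 4 types.

2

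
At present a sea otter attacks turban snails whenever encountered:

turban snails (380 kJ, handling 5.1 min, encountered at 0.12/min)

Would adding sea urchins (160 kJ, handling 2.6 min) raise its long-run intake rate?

On turban snails alone, R = ΣλE/(1+Σλh) = 45.6/1.612 = 28.29 kJ/min.
Profitability of sea urchins: 160/2.6 = 61.54 kJ/min.
61.54 > 28.29, so adding sea urchins raises the average — include it.

Yes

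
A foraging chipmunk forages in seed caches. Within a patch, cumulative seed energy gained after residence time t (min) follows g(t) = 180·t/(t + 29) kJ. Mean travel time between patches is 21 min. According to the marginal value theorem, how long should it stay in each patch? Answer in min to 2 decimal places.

24.68 min

By the marginal value theorem, leave when the instantaneous gain rate g'(t) equals the habitat-wide average g(t)/(T + t).
g'(t) = 180·29/(t + 29)². Setting 180·29/(t+29)² = 180t/[(t+29)(21+t)] gives 29(21+t) = t(t+29), so t² = 29×21 = 609.
t* = √609 = 24.68 min.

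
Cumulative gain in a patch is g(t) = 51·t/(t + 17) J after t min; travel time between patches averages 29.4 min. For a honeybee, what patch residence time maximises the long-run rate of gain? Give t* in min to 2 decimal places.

22.36 min

By the marginal value theorem, leave when the instantaneous gain rate g'(t) equals the habitat-wide average g(t)/(T + t).
g'(t) = 51·17/(t + 17)². Setting 51·17/(t+17)² = 51t/[(t+17)(29.4+t)] gives 17(29.4+t) = t(t+17), so t² = 17×29.4 = 499.8.
t* = √499.8 = 22.36 min.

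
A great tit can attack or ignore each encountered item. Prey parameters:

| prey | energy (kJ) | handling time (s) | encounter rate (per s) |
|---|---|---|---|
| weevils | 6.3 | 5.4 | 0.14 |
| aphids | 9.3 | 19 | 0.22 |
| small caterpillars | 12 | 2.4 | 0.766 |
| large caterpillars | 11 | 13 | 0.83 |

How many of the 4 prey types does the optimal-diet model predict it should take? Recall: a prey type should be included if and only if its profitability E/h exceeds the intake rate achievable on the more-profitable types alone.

1

Rank by E/h (kJ/s): small caterpillars 5, weevils 1.17, large caterpillars 0.846, aphids 0.489. Include each in turn until the next type's E/h falls below the running intake rate.
Rate on top 1: 3.238. weevils: 1.17 < 3.238 → exclude; stop.
Optimal diet: small caterpillars — 1 of 4 types.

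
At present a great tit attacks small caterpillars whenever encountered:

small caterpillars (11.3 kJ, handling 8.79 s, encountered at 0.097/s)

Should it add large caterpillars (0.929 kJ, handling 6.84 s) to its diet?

No

On small caterpillars alone, R = ΣλE/(1+Σλh) = 1.096/1.853 = 0.5916 kJ/s.
large caterpillars: E/h = 0.929/6.84 = 0.1358 kJ/s.
Since 0.1358 < R, time spent handling large caterpillars is better spent searching.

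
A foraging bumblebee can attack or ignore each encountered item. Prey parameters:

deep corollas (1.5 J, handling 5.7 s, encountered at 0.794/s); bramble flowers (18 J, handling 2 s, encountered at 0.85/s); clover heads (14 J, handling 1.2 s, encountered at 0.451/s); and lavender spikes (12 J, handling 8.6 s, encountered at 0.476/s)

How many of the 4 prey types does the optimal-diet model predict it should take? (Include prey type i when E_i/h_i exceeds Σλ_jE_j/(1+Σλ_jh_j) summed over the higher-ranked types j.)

2

Rank by E/h (J/s): clover heads 11.7, bramble flowers 9, lavender spikes 1.4, deep corollas 0.263. Include each in turn until the next type's E/h falls below the running intake rate.
Rate on top 1: 4.097. bramble flowers: 9 > 4.097 → include.
Rate on top 2: 6.669. lavender spikes: 1.4 < 6.669 → exclude; stop.
Optimal diet: clover heads, bramble flowers — 2 of 4 types.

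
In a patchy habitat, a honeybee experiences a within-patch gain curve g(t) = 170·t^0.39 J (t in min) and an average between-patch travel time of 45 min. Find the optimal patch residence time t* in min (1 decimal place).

Maximise g(t)/(T+t): set derivative to zero → g'(t)(T+t) = g(t).
g'(t) = 0.39·170·t^-0.61. Setting 0.39·170·t^-0.61 = 170·t^0.39/(45+t) gives 0.39(45+t) = t, so 0.61·t = 0.39×45.
t* = 0.39×45/0.61 = 28.77 min.

28.8 min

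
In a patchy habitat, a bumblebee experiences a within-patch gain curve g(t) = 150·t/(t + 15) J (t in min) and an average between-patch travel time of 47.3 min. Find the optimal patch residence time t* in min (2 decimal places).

26.64 min

By the marginal value theorem, leave when the instantaneous gain rate g'(t) equals the habitat-wide average g(t)/(T + t).
g'(t) = 150·15/(t + 15)². Setting 150·15/(t+15)² = 150t/[(t+15)(47.3+t)] gives 15(47.3+t) = t(t+15), so t² = 15×47.3 = 709.5.
t* = √709.5 = 26.64 min.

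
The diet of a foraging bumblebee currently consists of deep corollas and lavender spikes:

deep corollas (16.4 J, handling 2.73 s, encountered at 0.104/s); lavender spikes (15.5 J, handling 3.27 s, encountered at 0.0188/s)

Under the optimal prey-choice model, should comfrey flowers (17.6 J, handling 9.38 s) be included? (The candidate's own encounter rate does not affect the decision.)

Yes

Current rate: (0.104×16.4 + 0.0188×15.5)/(1 + 0.104×2.73 + 0.0188×3.27) = 1.484 J/s.
comfrey flowers: E/h = 17.6/9.38 = 1.876 J/s.
1.876 > 1.484, so adding comfrey flowers raises the average — include it.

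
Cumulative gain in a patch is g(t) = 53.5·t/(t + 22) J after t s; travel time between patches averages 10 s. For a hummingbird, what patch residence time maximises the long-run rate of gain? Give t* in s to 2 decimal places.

By the marginal value theorem, leave when the instantaneous gain rate g'(t) equals the habitat-wide average g(t)/(T + t).
g'(t) = 53.5·22/(t + 22)². Setting 53.5·22/(t+22)² = 53.5t/[(t+22)(10+t)] gives 22(10+t) = t(t+22), so t² = 22×10 = 220.
t* = √220 = 14.83 s.

14.83 s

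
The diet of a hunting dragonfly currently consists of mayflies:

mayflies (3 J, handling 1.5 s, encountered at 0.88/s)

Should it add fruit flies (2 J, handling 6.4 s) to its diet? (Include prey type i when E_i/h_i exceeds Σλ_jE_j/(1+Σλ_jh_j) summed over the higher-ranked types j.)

Intake rate on the current diet: R = (0.88×3) / (1 + 0.88×1.5) = 2.64/2.32 = 1.138 J/s.
Profitability of fruit flies: 2/6.4 = 0.3125 J/s.
Since 0.3125 < R, time spent handling fruit flies is better spent searching.

No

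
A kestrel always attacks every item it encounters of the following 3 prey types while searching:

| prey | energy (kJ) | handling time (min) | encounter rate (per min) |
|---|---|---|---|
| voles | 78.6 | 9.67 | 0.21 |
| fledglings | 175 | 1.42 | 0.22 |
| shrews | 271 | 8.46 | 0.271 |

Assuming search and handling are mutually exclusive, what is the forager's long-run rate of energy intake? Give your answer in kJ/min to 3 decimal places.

22.791 kJ/min

Energy encountered per unit search time: 0.21×78.6 + 0.22×175 + 0.271×271 = 128.4 kJ/min.
Handling time per unit search time: 0.21×9.67 + 0.22×1.42 + 0.271×8.46 = 4.636.
Rate = 128.4/(1 + 4.636) = 22.79 kJ/min.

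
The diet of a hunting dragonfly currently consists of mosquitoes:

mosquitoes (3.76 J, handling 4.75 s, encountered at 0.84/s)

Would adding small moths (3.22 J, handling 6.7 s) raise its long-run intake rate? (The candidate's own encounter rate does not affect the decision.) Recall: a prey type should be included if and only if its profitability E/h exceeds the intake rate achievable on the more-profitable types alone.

No

On mosquitoes alone, R = ΣλE/(1+Σλh) = 3.158/4.99 = 0.6329 J/s.
Profitability of small moths: 3.22/6.7 = 0.4806 J/s.
0.4806 < 0.6329, so adding small moths would lower the average — exclude it.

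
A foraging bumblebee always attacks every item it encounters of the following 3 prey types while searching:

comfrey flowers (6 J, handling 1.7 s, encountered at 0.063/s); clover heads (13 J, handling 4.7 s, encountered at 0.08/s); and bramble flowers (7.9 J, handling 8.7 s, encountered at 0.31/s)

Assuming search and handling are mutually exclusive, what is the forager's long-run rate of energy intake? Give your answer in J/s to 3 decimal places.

0.925 J/s

R = (0.063×6 + 0.08×13 + 0.31×7.9) / (1 + 0.063×1.7 + 0.08×4.7 + 0.31×8.7) = 3.867/4.18 = 0.9251 J/s.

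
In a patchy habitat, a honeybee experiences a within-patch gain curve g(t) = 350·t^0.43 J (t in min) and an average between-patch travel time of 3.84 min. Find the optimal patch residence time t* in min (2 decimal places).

2.90 min

Optimal t* satisfies g'(t*) = g(t*)/(T + t*).
g'(t) = 0.43·350·t^-0.57. Setting 0.43·350·t^-0.57 = 350·t^0.43/(3.84+t) gives 0.43(3.84+t) = t, so 0.57·t = 0.43×3.84.
t* = 0.43×3.84/0.57 = 2.897 min.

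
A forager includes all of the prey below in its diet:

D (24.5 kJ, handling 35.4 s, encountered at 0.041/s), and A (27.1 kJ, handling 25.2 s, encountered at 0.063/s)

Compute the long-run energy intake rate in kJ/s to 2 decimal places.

R = (0.041×24.5 + 0.063×27.1) / (1 + 0.041×35.4 + 0.063×25.2) = 2.712/4.039 = 0.6714 kJ/s.

0.67 kJ/s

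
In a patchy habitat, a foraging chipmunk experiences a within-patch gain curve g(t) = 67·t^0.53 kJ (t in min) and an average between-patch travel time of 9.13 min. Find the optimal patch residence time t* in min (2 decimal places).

10.30 min

By the marginal value theorem, leave when the instantaneous gain rate g'(t) equals the habitat-wide average g(t)/(T + t).
g'(t) = 0.53·67·t^-0.47. Setting 0.53·67·t^-0.47 = 67·t^0.53/(9.13+t) gives 0.53(9.13+t) = t, so 0.47·t = 0.53×9.13.
t* = 0.53×9.13/0.47 = 10.3 min.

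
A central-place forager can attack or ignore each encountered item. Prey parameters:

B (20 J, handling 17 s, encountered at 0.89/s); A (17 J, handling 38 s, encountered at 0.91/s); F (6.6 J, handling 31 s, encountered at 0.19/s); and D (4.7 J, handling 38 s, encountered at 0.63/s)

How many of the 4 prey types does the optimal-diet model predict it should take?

1

E/h in descending order: B 1.18, A 0.447, F 0.213, D 0.124 J/s. The optimal diet is the largest prefix of this list for which every included type satisfies E_i/h_i > R on the types above it.
Rate on top 1: 1.104. A: 0.447 < 1.104 → exclude; stop.
Optimal diet: B — 1 of 4 types.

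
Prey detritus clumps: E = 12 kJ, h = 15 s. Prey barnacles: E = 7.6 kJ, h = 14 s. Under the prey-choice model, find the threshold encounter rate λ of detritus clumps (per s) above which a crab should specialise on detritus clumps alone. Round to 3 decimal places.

The zero-one rule: include barnacles iff E₂/h₂ > λE₁/(1+λh₁). Equality gives the switch point.
λE₁h₂ = E₂ + λE₂h₁ ⇒ λ = E₂/(E₁h₂ − E₂h₁) = 7.6/(168 − 114) = 0.1407 per s.

0.141 per s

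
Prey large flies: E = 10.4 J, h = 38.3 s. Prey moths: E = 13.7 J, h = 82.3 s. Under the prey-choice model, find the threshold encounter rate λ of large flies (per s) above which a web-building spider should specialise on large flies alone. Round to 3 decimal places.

0.041 per s

The zero-one rule: include moths iff E₂/h₂ > λE₁/(1+λh₁). Equality gives the switch point.
λE₁h₂ = E₂ + λE₂h₁ ⇒ λ = E₂/(E₁h₂ − E₂h₁) = 13.7/(855.9 − 524.7) = 0.04136 per s.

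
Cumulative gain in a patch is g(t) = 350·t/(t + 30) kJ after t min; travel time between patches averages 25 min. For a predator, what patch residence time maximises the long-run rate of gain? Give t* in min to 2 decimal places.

Optimal t* satisfies g'(t*) = g(t*)/(T + t*).
g'(t) = 350·30/(t + 30)². Setting 350·30/(t+30)² = 350t/[(t+30)(25+t)] gives 30(25+t) = t(t+30), so t² = 30×25 = 750.
t* = √750 = 27.39 min.

27.39 min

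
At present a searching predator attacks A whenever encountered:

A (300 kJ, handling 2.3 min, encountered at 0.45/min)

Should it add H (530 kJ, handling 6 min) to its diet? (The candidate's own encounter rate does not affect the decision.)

Yes

Intake rate on the current diet: R = (0.45×300) / (1 + 0.45×2.3) = 135/2.035 = 66.34 kJ/min.
H: E/h = 530/6 = 88.33 kJ/min.
88.33 > 66.34, so adding H raises the average — include it.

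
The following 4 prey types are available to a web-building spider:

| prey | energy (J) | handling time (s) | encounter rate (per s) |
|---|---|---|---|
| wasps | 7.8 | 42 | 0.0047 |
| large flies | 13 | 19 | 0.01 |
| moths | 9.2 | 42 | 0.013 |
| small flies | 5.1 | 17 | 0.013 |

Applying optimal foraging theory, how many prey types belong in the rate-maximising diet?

Rank by E/h (J/s): large flies 0.684, small flies 0.3, moths 0.219, wasps 0.186. Include each in turn until the next type's E/h falls below the running intake rate.
Rate on top 1: 0.1092. small flies: 0.3 > 0.1092 → include.
Rate on top 2: 0.1391. moths: 0.219 > 0.1391 → include.
Rate on top 3: 0.1614. wasps: 0.186 > 0.1614 → include.
Optimal diet: large flies, small flies, moths, wasps — 4 of 4 types.

4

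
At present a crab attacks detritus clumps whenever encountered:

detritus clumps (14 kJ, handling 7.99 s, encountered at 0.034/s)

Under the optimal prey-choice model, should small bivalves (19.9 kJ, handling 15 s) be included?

Yes

On detritus clumps alone, R = ΣλE/(1+Σλh) = 0.476/1.272 = 0.3743 kJ/s.
Profitability of small bivalves: 19.9/15 = 1.327 kJ/s.
1.327 > 0.3743, so adding small bivalves raises the average — include it.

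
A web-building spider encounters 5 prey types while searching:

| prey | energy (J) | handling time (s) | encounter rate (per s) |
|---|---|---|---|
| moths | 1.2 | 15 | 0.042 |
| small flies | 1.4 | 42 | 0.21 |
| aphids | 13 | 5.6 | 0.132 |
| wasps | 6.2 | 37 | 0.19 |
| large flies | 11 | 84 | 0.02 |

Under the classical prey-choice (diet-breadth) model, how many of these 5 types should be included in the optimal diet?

1

E/h in descending order: aphids 2.32, wasps 0.168, large flies 0.131, moths 0.08, small flies 0.0333 J/s. The optimal diet is the largest prefix of this list for which every included type satisfies E_i/h_i > R on the types above it.
Rate on top 1: 0.9867. wasps: 0.168 < 0.9867 → exclude; stop.
Optimal diet: aphids — 1 of 5 types.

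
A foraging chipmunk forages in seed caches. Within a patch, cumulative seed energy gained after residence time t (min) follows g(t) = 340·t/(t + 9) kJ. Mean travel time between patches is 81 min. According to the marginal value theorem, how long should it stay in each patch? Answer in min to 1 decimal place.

By the marginal value theorem, leave when the instantaneous gain rate g'(t) equals the habitat-wide average g(t)/(T + t).
g'(t) = 340·9/(t + 9)². Setting 340·9/(t+9)² = 340t/[(t+9)(81+t)] gives 9(81+t) = t(t+9), so t² = 9×81 = 729.
t* = √729 = 27 min.

27.0 min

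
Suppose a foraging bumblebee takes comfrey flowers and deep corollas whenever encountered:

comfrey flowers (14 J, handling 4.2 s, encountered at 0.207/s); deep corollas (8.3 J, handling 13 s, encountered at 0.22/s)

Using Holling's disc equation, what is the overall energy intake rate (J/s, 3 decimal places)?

0.999 J/s

Energy encountered per unit search time: 0.207×14 + 0.22×8.3 = 4.724 J/s.
Handling time per unit search time: 0.207×4.2 + 0.22×13 = 3.729.
Rate = 4.724/(1 + 3.729) = 0.9989 J/s.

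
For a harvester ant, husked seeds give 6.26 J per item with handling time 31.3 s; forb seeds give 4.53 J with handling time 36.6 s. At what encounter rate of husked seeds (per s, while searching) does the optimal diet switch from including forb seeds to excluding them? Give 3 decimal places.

At the threshold, the rate on husked seeds alone equals the profitability of forb seeds: λ·6.26/(1 + λ·31.3) = 4.53/36.6 = 0.1238.
Rearranging, λ(6.26 − 0.1238×31.3) = 0.1238, so λ = 0.1238/2.386 = 0.05187 per s.

0.052 per s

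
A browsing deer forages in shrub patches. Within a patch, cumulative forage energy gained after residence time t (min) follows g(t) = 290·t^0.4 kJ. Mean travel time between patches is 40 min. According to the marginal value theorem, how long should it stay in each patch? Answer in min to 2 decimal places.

Optimal t* satisfies g'(t*) = g(t*)/(T + t*).
g'(t) = 0.4·290·t^-0.6. Setting 0.4·290·t^-0.6 = 290·t^0.4/(40+t) gives 0.4(40+t) = t, so 0.60·t = 0.4×40.
t* = 0.4×40/0.60 = 26.67 min.

26.67 min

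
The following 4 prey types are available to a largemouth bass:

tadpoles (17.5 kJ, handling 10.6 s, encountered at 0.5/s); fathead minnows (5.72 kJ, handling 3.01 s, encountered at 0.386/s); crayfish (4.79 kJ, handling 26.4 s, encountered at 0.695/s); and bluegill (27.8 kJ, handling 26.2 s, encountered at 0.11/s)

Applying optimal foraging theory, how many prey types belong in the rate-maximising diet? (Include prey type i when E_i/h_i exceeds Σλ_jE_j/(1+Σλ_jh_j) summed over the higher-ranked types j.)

Profitabilities (E/h, kJ/s): fathead minnows 1.9, tadpoles 1.65, bluegill 1.06, crayfish 0.181. Add prey in this order while the next type's profitability exceeds the intake rate on those already taken.
Rate on top 1: 1.021. tadpoles: 1.65 > 1.021 → include.
Rate on top 2: 1.469. bluegill: 1.06 < 1.469 → exclude; stop.
Optimal diet: fathead minnows, tadpoles — 2 of 4 types.

2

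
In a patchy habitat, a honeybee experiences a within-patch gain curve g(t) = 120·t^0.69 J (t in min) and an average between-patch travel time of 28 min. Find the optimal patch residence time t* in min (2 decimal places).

62.32 min

By the marginal value theorem, leave when the instantaneous gain rate g'(t) equals the habitat-wide average g(t)/(T + t).
g'(t) = 0.69·120·t^-0.31. Setting 0.69·120·t^-0.31 = 120·t^0.69/(28+t) gives 0.69(28+t) = t, so 0.31·t = 0.69×28.
t* = 0.69×28/0.31 = 62.32 min.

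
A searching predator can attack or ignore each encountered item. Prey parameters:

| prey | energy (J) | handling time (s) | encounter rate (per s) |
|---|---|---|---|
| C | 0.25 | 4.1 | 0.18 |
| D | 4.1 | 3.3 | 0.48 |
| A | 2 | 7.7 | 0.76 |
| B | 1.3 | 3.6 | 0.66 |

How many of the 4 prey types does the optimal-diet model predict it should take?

1

Profitabilities (E/h, J/s): D 1.24, B 0.361, A 0.26, C 0.061. Add prey in this order while the next type's profitability exceeds the intake rate on those already taken.
Rate on top 1: 0.7616. B: 0.361 < 0.7616 → exclude; stop.
Optimal diet: D — 1 of 4 types.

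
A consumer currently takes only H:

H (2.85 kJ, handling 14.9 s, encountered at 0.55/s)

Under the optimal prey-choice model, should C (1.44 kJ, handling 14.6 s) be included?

Current rate: (0.55×2.85)/(1 + 0.55×14.9) = 0.1705 kJ/s.
Profitability of C: 1.44/14.6 = 0.09863 kJ/s.
Since 0.09863 < R, time spent handling C is better spent searching.

No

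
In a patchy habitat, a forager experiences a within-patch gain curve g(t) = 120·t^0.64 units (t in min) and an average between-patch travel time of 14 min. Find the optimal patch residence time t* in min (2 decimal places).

24.89 min

Optimal t* satisfies g'(t*) = g(t*)/(T + t*).
g'(t) = 0.64·120·t^-0.36. Setting 0.64·120·t^-0.36 = 120·t^0.64/(14+t) gives 0.64(14+t) = t, so 0.36·t = 0.64×14.
t* = 0.64×14/0.36 = 24.89 min.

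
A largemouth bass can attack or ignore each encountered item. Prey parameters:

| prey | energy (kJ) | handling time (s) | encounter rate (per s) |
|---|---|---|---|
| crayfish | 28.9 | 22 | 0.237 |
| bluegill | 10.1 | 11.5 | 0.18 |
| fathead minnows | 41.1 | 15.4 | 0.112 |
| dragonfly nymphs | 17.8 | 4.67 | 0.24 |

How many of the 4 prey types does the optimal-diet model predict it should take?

E/h in descending order: dragonfly nymphs 3.81, fathead minnows 2.67, crayfish 1.31, bluegill 0.878 kJ/s. The optimal diet is the largest prefix of this list for which every included type satisfies E_i/h_i > R on the types above it.
Rate on top 1: 2.014. fathead minnows: 2.67 > 2.014 → include.
Rate on top 2: 2.308. crayfish: 1.31 < 2.308 → exclude; stop.
Optimal diet: dragonfly nymphs, fathead minnows — 2 of 4 types.

2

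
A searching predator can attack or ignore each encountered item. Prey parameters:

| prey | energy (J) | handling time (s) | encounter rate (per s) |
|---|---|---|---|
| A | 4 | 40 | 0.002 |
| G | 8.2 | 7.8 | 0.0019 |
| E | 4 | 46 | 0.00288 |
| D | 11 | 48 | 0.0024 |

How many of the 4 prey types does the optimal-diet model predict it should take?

Profitabilities (E/h, J/s): G 1.05, D 0.229, A 0.1, E 0.087. Add prey in this order while the next type's profitability exceeds the intake rate on those already taken.
Rate on top 1: 0.01535. D: 0.229 > 0.01535 → include.
Rate on top 2: 0.03715. A: 0.1 > 0.03715 → include.
Rate on top 3: 0.04131. E: 0.087 > 0.04131 → include.
Optimal diet: G, D, A, E — 4 of 4 types.

4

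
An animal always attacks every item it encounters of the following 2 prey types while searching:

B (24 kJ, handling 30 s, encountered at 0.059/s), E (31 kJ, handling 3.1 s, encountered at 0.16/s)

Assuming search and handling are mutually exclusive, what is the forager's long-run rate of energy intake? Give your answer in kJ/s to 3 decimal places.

R = (0.059×24 + 0.16×31) / (1 + 0.059×30 + 0.16×3.1) = 6.376/3.266 = 1.952 kJ/s.

1.952 kJ/s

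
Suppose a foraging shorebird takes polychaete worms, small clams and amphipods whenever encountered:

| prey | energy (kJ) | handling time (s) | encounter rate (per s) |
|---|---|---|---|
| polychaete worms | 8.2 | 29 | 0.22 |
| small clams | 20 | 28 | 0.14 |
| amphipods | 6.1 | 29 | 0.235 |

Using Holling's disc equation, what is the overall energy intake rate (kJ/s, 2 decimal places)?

0.33 kJ/s

R = (0.22×8.2 + 0.14×20 + 0.235×6.1) / (1 + 0.22×29 + 0.14×28 + 0.235×29) = 6.037/18.11 = 0.3333 kJ/s.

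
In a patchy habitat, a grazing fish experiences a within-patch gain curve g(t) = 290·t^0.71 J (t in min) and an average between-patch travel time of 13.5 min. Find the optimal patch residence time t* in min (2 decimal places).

33.05 min

By the marginal value theorem, leave when the instantaneous gain rate g'(t) equals the habitat-wide average g(t)/(T + t).
g'(t) = 0.71·290·t^-0.29. Setting 0.71·290·t^-0.29 = 290·t^0.71/(13.5+t) gives 0.71(13.5+t) = t, so 0.29·t = 0.71×13.5.
t* = 0.71×13.5/0.29 = 33.05 min.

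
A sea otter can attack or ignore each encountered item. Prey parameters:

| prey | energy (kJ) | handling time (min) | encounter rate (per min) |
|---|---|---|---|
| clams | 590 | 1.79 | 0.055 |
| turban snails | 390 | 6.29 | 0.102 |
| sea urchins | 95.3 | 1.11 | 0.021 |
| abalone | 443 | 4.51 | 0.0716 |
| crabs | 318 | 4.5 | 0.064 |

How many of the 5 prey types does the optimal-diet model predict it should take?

Profitabilities (E/h, kJ/min): clams 330, abalone 98.2, sea urchins 85.9, crabs 70.7, turban snails 62. Add prey in this order while the next type's profitability exceeds the intake rate on those already taken.
Rate on top 1: 29.54. abalone: 98.2 > 29.54 → include.
Rate on top 2: 45.15. sea urchins: 85.9 > 45.15 → include.
Rate on top 3: 45.8. crabs: 70.7 > 45.8 → include.
Rate on top 4: 49.94. turban snails: 62 > 49.94 → include.
Optimal diet: clams, abalone, sea urchins, crabs, turban snails — 5 of 5 types.

5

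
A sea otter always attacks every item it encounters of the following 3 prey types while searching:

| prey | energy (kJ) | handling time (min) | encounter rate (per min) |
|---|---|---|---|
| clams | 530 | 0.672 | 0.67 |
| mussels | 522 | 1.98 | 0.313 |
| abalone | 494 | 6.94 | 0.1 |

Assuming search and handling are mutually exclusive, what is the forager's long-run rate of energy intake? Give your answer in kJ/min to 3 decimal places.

205.460 kJ/min

Energy encountered per unit search time: 0.67×530 + 0.313×522 + 0.1×494 = 567.9 kJ/min.
Handling time per unit search time: 0.67×0.672 + 0.313×1.98 + 0.1×6.94 = 1.764.
Rate = 567.9/(1 + 1.764) = 205.5 kJ/min.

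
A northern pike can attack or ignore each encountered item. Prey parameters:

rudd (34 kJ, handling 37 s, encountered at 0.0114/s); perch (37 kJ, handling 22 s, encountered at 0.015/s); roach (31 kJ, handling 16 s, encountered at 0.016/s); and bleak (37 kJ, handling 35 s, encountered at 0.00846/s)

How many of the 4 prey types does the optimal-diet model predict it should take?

4

E/h in descending order: roach 1.94, perch 1.68, bleak 1.06, rudd 0.919 kJ/s. The optimal diet is the largest prefix of this list for which every included type satisfies E_i/h_i > R on the types above it.
Rate on top 1: 0.3949. perch: 1.68 > 0.3949 → include.
Rate on top 2: 0.6627. bleak: 1.06 > 0.6627 → include.
Rate on top 3: 0.7247. rudd: 0.919 > 0.7247 → include.
Optimal diet: roach, perch, bleak, rudd — 4 of 4 types.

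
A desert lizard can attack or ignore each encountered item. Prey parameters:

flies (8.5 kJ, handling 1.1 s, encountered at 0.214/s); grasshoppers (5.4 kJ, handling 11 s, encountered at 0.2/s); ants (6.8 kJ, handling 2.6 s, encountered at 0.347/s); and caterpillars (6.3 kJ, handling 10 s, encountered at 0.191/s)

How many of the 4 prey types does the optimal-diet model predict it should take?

E/h in descending order: flies 7.73, ants 2.62, caterpillars 0.63, grasshoppers 0.491 kJ/s. The optimal diet is the largest prefix of this list for which every included type satisfies E_i/h_i > R on the types above it.
Rate on top 1: 1.472. ants: 2.62 > 1.472 → include.
Rate on top 2: 1.955. caterpillars: 0.63 < 1.955 → exclude; stop.
Optimal diet: flies, ants — 2 of 4 types.

2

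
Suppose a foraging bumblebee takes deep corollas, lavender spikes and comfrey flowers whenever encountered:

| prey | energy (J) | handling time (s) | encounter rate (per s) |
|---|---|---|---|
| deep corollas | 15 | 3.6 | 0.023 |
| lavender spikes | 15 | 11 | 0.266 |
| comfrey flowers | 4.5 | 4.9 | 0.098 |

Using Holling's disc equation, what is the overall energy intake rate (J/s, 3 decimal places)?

Energy encountered per unit search time: 0.023×15 + 0.266×15 + 0.098×4.5 = 4.776 J/s.
Handling time per unit search time: 0.023×3.6 + 0.266×11 + 0.098×4.9 = 3.489.
Rate = 4.776/(1 + 3.489) = 1.064 J/s.

1.064 J/s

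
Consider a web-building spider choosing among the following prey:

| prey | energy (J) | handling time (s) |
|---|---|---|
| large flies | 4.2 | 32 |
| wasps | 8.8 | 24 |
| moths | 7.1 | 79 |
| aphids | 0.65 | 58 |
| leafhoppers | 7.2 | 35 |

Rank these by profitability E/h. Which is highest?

Profitability E/h (J/s): large flies = 4.2/32 = 0.131, wasps = 8.8/24 = 0.367, moths = 7.1/79 = 0.0899, aphids = 0.65/58 = 0.0112, leafhoppers = 7.2/35 = 0.206.
Ranked: wasps > leafhoppers > large flies > moths > aphids.

wasps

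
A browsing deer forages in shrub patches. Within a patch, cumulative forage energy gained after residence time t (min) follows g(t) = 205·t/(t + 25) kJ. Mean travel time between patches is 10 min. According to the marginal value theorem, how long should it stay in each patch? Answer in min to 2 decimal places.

By the marginal value theorem, leave when the instantaneous gain rate g'(t) equals the habitat-wide average g(t)/(T + t).
g'(t) = 205·25/(t + 25)². Setting 205·25/(t+25)² = 205t/[(t+25)(10+t)] gives 25(10+t) = t(t+25), so t² = 25×10 = 250.
t* = √250 = 15.81 min.

15.81 min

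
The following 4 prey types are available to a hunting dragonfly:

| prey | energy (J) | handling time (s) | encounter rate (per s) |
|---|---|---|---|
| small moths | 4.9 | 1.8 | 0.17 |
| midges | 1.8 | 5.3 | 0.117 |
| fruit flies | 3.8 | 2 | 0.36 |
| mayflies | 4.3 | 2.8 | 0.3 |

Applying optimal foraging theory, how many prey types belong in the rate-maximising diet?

E/h in descending order: small moths 2.72, fruit flies 1.9, mayflies 1.54, midges 0.34 J/s. The optimal diet is the largest prefix of this list for which every included type satisfies E_i/h_i > R on the types above it.
Rate on top 1: 0.6378. fruit flies: 1.9 > 0.6378 → include.
Rate on top 2: 1.086. mayflies: 1.54 > 1.086 → include.
Rate on top 3: 1.218. midges: 0.34 < 1.218 → exclude; stop.
Optimal diet: small moths, fruit flies, mayflies — 3 of 4 types.

3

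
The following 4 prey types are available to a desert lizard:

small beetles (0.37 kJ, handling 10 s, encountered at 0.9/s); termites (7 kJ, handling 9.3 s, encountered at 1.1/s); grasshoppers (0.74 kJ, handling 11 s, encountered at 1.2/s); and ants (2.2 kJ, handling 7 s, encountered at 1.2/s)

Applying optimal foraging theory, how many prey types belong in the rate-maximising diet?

Profitabilities (E/h, kJ/s): termites 0.753, ants 0.314, grasshoppers 0.0673, small beetles 0.037. Add prey in this order while the next type's profitability exceeds the intake rate on those already taken.
Rate on top 1: 0.6857. ants: 0.314 < 0.6857 → exclude; stop.
Optimal diet: termites — 1 of 4 types.

1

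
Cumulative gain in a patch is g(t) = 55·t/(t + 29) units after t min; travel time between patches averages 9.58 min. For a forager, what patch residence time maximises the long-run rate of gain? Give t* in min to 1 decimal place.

Maximise g(t)/(T+t): set derivative to zero → g'(t)(T+t) = g(t).
g'(t) = 55·29/(t + 29)². Setting 55·29/(t+29)² = 55t/[(t+29)(9.58+t)] gives 29(9.58+t) = t(t+29), so t² = 29×9.58 = 277.8.
t* = √277.8 = 16.67 min.

16.7 min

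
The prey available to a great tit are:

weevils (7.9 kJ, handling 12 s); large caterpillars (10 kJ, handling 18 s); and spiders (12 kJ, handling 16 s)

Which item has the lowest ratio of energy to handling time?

In descending order of E/h:
spiders: 12/16 = 0.75 kJ/s
weevils: 7.9/12 = 0.658 kJ/s
large caterpillars: 10/18 = 0.556 kJ/s

large caterpillars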